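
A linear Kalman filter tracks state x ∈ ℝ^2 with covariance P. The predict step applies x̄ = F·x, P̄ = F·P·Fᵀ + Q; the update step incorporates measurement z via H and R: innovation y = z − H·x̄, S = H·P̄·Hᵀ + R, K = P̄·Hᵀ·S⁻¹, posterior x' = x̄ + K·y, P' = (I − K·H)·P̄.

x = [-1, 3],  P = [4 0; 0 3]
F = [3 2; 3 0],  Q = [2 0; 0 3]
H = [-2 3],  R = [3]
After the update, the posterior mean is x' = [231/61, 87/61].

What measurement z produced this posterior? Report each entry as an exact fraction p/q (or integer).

z = [-3]

x̄ = F·x = [3, -3]
P̄ = F·P·Fᵀ + Q = [50 36; 36 39]
S = H·P̄·Hᵀ + R = [122]
K = P̄·Hᵀ·S⁻¹ = [4/61; 45/122]
x' − x̄ = [48/61, 270/61] = K·y
y = (KᵀK)⁻¹·Kᵀ·(x' − x̄) = [12]
z = y + H·x̄ = [12] + [-15] = [-3]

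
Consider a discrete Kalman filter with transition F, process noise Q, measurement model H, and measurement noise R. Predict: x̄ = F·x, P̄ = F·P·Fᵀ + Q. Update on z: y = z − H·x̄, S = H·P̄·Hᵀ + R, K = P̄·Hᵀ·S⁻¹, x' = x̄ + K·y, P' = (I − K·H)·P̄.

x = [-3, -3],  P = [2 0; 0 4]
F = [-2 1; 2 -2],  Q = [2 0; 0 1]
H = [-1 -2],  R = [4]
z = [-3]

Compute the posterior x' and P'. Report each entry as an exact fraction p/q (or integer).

x' = [3, 0]
P' = [8 -14/3; -14/3 97/27]

x̄ = F·x = [3, 0]
P̄ = F·P·Fᵀ + Q = [14 -16; -16 25]
y = z − H·x̄ = [0]
S = H·P̄·Hᵀ + R = [54]
K = P̄·Hᵀ·S⁻¹ = [1/3; -17/27]
x' = x̄ + K·y = [3, 0]
P' = (I − K·H)·P̄ = [8 -14/3; -14/3 97/27]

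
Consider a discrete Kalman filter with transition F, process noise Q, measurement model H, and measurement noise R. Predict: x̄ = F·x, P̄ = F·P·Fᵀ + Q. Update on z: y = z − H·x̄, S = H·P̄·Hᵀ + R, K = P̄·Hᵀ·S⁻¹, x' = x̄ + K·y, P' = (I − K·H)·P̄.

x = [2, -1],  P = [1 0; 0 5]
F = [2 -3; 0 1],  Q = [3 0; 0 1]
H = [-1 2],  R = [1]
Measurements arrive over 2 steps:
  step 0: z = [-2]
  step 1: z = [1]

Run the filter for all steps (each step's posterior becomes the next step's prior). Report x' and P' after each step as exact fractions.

step 0: x' = [385/137, 52/137], P' = [400/137 159/137; 159/137 93/137]
step 1: x' = [4180/1841, 2687/1841], P' = [7208/1841 3173/1841; 3173/1841 1797/1841]

step 0: x̄ = F·x = [7, -1]
step 0: P̄ = F·P·Fᵀ + Q = [52 -15; -15 6]
step 0: y = z − H·x̄ = [7]
step 0: S = H·P̄·Hᵀ + R = [137]
step 0: K = P̄·Hᵀ·S⁻¹ = [-82/137; 27/137]
step 0: x' = x̄ + K·y = [385/137, 52/137]
step 0: P' = (I − K·H)·P̄ = [400/137 159/137; 159/137 93/137]
step 1: x̄ = F·x = [614/137, 52/137]
step 1: P̄ = F·P·Fᵀ + Q = [940/137 39/137; 39/137 230/137]
step 1: y = z − H·x̄ = [647/137]
step 1: S = H·P̄·Hᵀ + R = [1841/137]
step 1: K = P̄·Hᵀ·S⁻¹ = [-862/1841; 421/1841]
step 1: x' = x̄ + K·y = [4180/1841, 2687/1841]
step 1: P' = (I − K·H)·P̄ = [7208/1841 3173/1841; 3173/1841 1797/1841]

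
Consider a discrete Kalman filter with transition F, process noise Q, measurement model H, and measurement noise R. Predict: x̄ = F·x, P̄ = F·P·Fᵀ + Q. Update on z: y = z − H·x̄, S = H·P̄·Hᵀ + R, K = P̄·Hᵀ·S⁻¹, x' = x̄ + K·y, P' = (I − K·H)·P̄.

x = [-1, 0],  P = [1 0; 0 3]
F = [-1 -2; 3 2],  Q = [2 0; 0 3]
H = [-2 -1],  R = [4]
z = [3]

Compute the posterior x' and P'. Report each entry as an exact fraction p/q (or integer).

x' = [-1/14, -18/7]
P' = [195/28 -165/14; -165/14 159/7]

x̄ = F·x = [1, -3]
P̄ = F·P·Fᵀ + Q = [15 -15; -15 24]
y = z − H·x̄ = [2]
S = H·P̄·Hᵀ + R = [28]
K = P̄·Hᵀ·S⁻¹ = [-15/28; 3/14]
x' = x̄ + K·y = [-1/14, -18/7]
P' = (I − K·H)·P̄ = [195/28 -165/14; -165/14 159/7]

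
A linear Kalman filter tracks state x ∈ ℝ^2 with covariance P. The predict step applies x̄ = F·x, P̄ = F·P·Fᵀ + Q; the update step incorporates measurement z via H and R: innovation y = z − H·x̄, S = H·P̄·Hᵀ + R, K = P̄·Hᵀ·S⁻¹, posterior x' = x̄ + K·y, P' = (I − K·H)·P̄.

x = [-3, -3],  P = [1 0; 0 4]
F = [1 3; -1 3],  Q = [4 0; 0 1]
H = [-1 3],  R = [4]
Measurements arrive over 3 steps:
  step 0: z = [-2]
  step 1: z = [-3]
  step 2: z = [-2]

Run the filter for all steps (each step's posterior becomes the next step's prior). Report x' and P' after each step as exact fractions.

step 0: x̄ = F·x = [-12, -6]
step 0: P̄ = F·P·Fᵀ + Q = [41 35; 35 38]
step 0: y = z − H·x̄ = [4]
step 0: S = H·P̄·Hᵀ + R = [177]
step 0: K = P̄·Hᵀ·S⁻¹ = [64/177; 79/177]
step 0: x' = x̄ + K·y = [-1868/177, -746/177]
step 0: P' = (I − K·H)·P̄ = [3161/177 1139/177; 1139/177 485/177]
step 1: x̄ = F·x = [-4106/177, -370/177]
step 1: P̄ = F·P·Fᵀ + Q = [15068/177 1204/177; 1204/177 869/177]
step 1: y = z − H·x̄ = [-3527/177]
step 1: S = H·P̄·Hᵀ + R = [16373/177]
step 1: K = P̄·Hᵀ·S⁻¹ = [-11456/16373; 1403/16373]
step 1: x' = x̄ + K·y = [-151538/16373, -62183/16373]
step 1: P' = (I − K·H)·P̄ = [652364/16373 202180/16373; 202180/16373 69264/16373]
step 2: x̄ = F·x = [-338087/16373, -35011/16373]
step 2: P̄ = F·P·Fᵀ + Q = [2554312/16373 -28988/16373; -28988/16373 79033/16373]
step 2: y = z − H·x̄ = [-265800/16373]
step 2: S = H·P̄·Hᵀ + R = [3505029/16373]
step 2: K = P̄·Hᵀ·S⁻¹ = [-240116/318639; 266087/3505029]
step 2: x' = x̄ + K·y = [-893847/106213, -3938201/1168343]
step 2: P' = (I − K·H)·P̄ = [10974824/318639 3338120/318639; 3338120/318639 12594556/3505029]

step 0: x' = [-1868/177, -746/177], P' = [3161/177 1139/177; 1139/177 485/177]
step 1: x' = [-151538/16373, -62183/16373], P' = [652364/16373 202180/16373; 202180/16373 69264/16373]
step 2: x' = [-893847/106213, -3938201/1168343], P' = [10974824/318639 3338120/318639; 3338120/318639 12594556/3505029]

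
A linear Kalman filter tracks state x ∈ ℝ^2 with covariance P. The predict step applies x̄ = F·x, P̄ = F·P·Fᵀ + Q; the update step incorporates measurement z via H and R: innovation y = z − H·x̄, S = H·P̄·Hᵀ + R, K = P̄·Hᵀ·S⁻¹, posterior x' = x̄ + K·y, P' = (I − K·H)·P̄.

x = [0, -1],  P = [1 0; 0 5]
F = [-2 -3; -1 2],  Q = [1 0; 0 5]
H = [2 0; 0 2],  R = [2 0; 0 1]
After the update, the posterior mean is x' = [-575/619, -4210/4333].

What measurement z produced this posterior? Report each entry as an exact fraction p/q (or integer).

x̄ = F·x = [3, -2]
P̄ = F·P·Fᵀ + Q = [50 -28; -28 26]
S = H·P̄·Hᵀ + R = [202 -112; -112 105]
K = P̄·Hᵀ·S⁻¹ = [302/619 -8/619; -4/619 2116/4333]
x' − x̄ = [-2432/619, 4456/4333] = K·y
y = (KᵀK)⁻¹·Kᵀ·(x' − x̄) = [-8, 2]
z = y + H·x̄ = [-8, 2] + [6, -4] = [-2, -2]

z = [-2, -2]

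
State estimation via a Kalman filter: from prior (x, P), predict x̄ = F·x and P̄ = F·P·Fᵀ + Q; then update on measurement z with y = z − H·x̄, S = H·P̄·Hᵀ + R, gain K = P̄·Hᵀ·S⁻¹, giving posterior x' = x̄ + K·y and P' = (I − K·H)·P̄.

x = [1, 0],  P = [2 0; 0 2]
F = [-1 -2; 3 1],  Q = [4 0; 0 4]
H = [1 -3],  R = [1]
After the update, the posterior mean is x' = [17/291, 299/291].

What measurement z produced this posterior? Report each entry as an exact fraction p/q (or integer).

x̄ = F·x = [-1, 3]
P̄ = F·P·Fᵀ + Q = [14 -10; -10 24]
S = H·P̄·Hᵀ + R = [291]
K = P̄·Hᵀ·S⁻¹ = [44/291; -82/291]
x' − x̄ = [308/291, -574/291] = K·y
y = (KᵀK)⁻¹·Kᵀ·(x' − x̄) = [7]
z = y + H·x̄ = [7] + [-10] = [-3]

z = [-3]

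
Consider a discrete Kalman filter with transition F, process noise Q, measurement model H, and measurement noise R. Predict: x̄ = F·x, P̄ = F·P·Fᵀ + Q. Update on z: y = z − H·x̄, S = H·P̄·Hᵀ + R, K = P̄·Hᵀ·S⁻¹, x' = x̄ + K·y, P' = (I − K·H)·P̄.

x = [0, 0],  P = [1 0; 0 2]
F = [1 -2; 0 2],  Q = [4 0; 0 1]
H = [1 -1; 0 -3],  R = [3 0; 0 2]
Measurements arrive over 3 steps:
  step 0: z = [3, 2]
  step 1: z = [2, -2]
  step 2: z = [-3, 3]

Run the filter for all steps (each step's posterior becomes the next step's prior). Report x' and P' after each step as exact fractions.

step 0: x' = [1383/802, -291/401], P' = [1615/802 29/401; 29/401 80/401]
step 1: x' = [345277/140755, 61268/140755], P' = [294213/140755 14982/140755; 14982/140755 26778/140755]
step 2: x' = [-880447/491908, -7611407/12051746], P' = [1028315/491908 26917/245954; 26917/245954 1146989/6025873]

step 0: x̄ = F·x = [0, 0]
step 0: P̄ = F·P·Fᵀ + Q = [13 -8; -8 9]
step 0: y = z − H·x̄ = [3, 2]
step 0: S = H·P̄·Hᵀ + R = [41 51; 51 83]
step 0: K = P̄·Hᵀ·S⁻¹ = [519/802 -87/802; -17/401 -120/401]
step 0: x' = x̄ + K·y = [1383/802, -291/401]
step 0: P' = (I − K·H)·P̄ = [1615/802 29/401; 29/401 80/401]
step 1: x̄ = F·x = [2547/802, -582/401]
step 1: P̄ = F·P·Fᵀ + Q = [5231/802 -262/401; -262/401 721/401]
step 1: y = z − H·x̄ = [-2107/802, -2548/401]
step 1: S = H·P̄·Hᵀ + R = [10127/802 2949/401; 2949/401 7291/401]
step 1: K = P̄·Hᵀ·S⁻¹ = [93077/140755 -22473/140755; -3932/140755 -40167/140755]
step 1: x' = x̄ + K·y = [345277/140755, 61268/140755]
step 1: P' = (I − K·H)·P̄ = [294213/140755 14982/140755; 14982/140755 26778/140755]
step 2: x̄ = F·x = [222741/140755, 122536/140755]
step 2: P̄ = F·P·Fᵀ + Q = [904417/140755 -77148/140755; -77148/140755 247867/140755]
step 2: y = z − H·x̄ = [-104494/28151, 789873/140755]
step 2: S = H·P̄·Hᵀ + R = [345769/28151 195009/28151; 195009/28151 2512313/140755]
step 2: K = P̄·Hᵀ·S⁻¹ = [324827/491908 -80751/491908; -325015/12051746 -3440967/12051746]
step 2: x' = x̄ + K·y = [-880447/491908, -7611407/12051746]
step 2: P' = (I − K·H)·P̄ = [1028315/491908 26917/245954; 26917/245954 1146989/6025873]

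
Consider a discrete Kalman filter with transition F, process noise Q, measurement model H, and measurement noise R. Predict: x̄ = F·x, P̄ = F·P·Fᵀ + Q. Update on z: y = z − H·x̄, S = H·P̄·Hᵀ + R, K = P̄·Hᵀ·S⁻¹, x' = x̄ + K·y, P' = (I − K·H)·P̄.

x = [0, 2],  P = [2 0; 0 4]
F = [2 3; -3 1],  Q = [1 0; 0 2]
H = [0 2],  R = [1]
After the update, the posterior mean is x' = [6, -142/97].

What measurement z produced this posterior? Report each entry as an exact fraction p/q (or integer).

z = [-3]

x̄ = F·x = [6, 2]
P̄ = F·P·Fᵀ + Q = [45 0; 0 24]
S = H·P̄·Hᵀ + R = [97]
K = P̄·Hᵀ·S⁻¹ = [0; 48/97]
x' − x̄ = [0, -336/97] = K·y
y = (KᵀK)⁻¹·Kᵀ·(x' − x̄) = [-7]
z = y + H·x̄ = [-7] + [4] = [-3]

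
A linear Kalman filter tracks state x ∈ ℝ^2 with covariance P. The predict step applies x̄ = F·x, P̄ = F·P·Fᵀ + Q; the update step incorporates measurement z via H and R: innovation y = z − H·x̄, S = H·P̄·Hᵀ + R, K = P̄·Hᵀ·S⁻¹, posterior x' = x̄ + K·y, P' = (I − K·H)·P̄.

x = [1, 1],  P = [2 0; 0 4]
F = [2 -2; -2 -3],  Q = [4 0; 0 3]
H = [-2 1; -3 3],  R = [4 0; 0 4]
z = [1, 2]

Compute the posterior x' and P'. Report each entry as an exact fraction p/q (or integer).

x̄ = F·x = [0, -5]
P̄ = F·P·Fᵀ + Q = [28 16; 16 47]
y = z − H·x̄ = [6, 17]
S = H·P̄·Hᵀ + R = [99 165; 165 391]
K = P̄·Hᵀ·S⁻¹ = [-2425/2871 23/87; -790/957 17/29]
x' = x̄ + K·y = [-183/319, 4/319]
P' = (I − K·H)·P̄ = [10712/2871 3908/957; 3908/957 1552/319]

x' = [-183/319, 4/319]
P' = [10712/2871 3908/957; 3908/957 1552/319]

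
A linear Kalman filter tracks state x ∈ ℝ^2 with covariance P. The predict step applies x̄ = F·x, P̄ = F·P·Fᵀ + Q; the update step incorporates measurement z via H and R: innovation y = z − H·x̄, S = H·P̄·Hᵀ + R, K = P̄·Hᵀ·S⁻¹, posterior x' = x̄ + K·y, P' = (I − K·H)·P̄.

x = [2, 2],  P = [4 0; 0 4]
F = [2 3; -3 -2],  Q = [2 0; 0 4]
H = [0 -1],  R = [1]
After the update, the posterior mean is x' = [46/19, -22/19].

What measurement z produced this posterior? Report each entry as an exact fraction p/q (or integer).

x̄ = F·x = [10, -10]
P̄ = F·P·Fᵀ + Q = [54 -48; -48 56]
S = H·P̄·Hᵀ + R = [57]
K = P̄·Hᵀ·S⁻¹ = [16/19; -56/57]
x' − x̄ = [-144/19, 168/19] = K·y
y = (KᵀK)⁻¹·Kᵀ·(x' − x̄) = [-9]
z = y + H·x̄ = [-9] + [10] = [1]

z = [1]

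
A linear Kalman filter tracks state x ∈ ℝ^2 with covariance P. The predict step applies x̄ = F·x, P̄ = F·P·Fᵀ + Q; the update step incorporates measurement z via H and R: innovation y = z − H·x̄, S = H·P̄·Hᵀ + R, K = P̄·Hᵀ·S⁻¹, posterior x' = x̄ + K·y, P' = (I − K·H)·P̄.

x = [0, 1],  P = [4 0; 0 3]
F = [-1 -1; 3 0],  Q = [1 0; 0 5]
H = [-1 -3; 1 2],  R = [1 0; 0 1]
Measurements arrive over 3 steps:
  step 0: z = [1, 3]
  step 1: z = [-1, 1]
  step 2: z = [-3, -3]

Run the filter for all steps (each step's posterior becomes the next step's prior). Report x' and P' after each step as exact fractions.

step 0: x' = [765/307, -228/307], P' = [1200/307 -466/307; -466/307 409/614]
step 1: x' = [-141670/311453, 178184/311453], P' = [405222/311453 -159659/311453; -159659/311453 86772/311453]
step 2: x' = [-114718563/67915342, 59853487/67915342], P' = [82996455/67915342 -32472199/67915342; -32472199/67915342 17898467/67915342]

step 0: x̄ = F·x = [-1, 0]
step 0: P̄ = F·P·Fᵀ + Q = [8 -12; -12 41]
step 0: y = z − H·x̄ = [0, 4]
step 0: S = H·P̄·Hᵀ + R = [306 -194; -194 125]
step 0: K = P̄·Hᵀ·S⁻¹ = [198/307 268/307; -295/614 -57/307]
step 0: x' = x̄ + K·y = [765/307, -228/307]
step 0: P' = (I − K·H)·P̄ = [1200/307 -466/307; -466/307 409/614]
step 1: x̄ = F·x = [-537/307, 2295/307]
step 1: P̄ = F·P·Fᵀ + Q = [1559/614 -2202/307; -2202/307 12335/307]
step 1: y = z − H·x̄ = [6041/307, -3746/307]
step 1: S = H·P̄·Hᵀ + R = [197779/614 -127559/614; -127559/614 83237/614]
step 1: K = P̄·Hᵀ·S⁻¹ = [73755/311453 85904/311453; -100657/311453 13885/311453]
step 1: x' = x̄ + K·y = [-141670/311453, 178184/311453]
step 1: P' = (I − K·H)·P̄ = [405222/311453 -159659/311453; -159659/311453 86772/311453]
step 2: x̄ = F·x = [-36514/311453, -425010/311453]
step 2: P̄ = F·P·Fᵀ + Q = [484129/311453 -736689/311453; -736689/311453 5204263/311453]
step 2: y = z − H·x̄ = [-2245903/311453, -47825/311453]
step 2: S = H·P̄·Hᵀ + R = [43213815/311453 -28026262/311453; -28026262/311453 18665878/311453]
step 2: K = P̄·Hᵀ·S⁻¹ = [655461/3087061 18052057/67915342; -964691/3087061 3324735/67915342]
step 2: x' = x̄ + K·y = [-114718563/67915342, 59853487/67915342]
step 2: P' = (I − K·H)·P̄ = [82996455/67915342 -32472199/67915342; -32472199/67915342 17898467/67915342]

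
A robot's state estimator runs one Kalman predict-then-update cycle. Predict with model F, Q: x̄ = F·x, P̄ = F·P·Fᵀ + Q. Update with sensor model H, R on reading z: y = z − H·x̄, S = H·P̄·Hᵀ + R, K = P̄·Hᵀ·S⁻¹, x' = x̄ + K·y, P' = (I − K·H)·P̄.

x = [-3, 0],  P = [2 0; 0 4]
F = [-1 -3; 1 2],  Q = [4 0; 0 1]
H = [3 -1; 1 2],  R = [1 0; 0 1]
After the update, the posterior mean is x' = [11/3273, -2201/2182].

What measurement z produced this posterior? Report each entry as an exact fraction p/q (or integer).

z = [1, -2]

x̄ = F·x = [3, -3]
P̄ = F·P·Fᵀ + Q = [42 -26; -26 19]
S = H·P̄·Hᵀ + R = [554 -42; -42 15]
K = P̄·Hᵀ·S⁻¹ = [310/1091 422/3273; -317/2182 429/1091]
x' − x̄ = [-9808/3273, 4345/2182] = K·y
y = (KᵀK)⁻¹·Kᵀ·(x' − x̄) = [-11, 1]
z = y + H·x̄ = [-11, 1] + [12, -3] = [1, -2]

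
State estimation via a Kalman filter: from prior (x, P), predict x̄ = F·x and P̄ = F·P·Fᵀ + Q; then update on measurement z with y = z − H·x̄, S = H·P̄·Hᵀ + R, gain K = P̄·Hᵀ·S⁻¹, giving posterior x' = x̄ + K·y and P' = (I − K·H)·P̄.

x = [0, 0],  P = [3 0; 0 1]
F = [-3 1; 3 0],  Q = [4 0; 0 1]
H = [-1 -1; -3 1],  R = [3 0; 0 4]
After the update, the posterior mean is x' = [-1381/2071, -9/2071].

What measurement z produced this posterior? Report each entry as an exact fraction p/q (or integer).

x̄ = F·x = [0, 0]
P̄ = F·P·Fᵀ + Q = [32 -27; -27 28]
S = H·P̄·Hᵀ + R = [9 14; 14 482]
K = P̄·Hᵀ·S⁻¹ = [-344/2071 -1037/4142; -1004/2071 995/4142]
x' − x̄ = [-1381/2071, -9/2071] = K·y
y = (KᵀK)⁻¹·Kᵀ·(x' − x̄) = [1, 2]
z = y + H·x̄ = [1, 2] + [0, 0] = [1, 2]

z = [1, 2]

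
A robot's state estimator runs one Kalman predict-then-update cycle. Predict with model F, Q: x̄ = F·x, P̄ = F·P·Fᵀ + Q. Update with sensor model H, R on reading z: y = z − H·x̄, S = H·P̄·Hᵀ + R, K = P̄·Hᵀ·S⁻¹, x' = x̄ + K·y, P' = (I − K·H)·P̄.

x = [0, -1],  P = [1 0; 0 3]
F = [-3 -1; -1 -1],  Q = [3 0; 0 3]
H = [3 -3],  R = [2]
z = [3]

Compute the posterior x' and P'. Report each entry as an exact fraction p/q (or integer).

x̄ = F·x = [1, 1]
P̄ = F·P·Fᵀ + Q = [15 6; 6 7]
y = z − H·x̄ = [3]
S = H·P̄·Hᵀ + R = [92]
K = P̄·Hᵀ·S⁻¹ = [27/92; -3/92]
x' = x̄ + K·y = [173/92, 83/92]
P' = (I − K·H)·P̄ = [651/92 633/92; 633/92 635/92]

x' = [173/92, 83/92]
P' = [651/92 633/92; 633/92 635/92]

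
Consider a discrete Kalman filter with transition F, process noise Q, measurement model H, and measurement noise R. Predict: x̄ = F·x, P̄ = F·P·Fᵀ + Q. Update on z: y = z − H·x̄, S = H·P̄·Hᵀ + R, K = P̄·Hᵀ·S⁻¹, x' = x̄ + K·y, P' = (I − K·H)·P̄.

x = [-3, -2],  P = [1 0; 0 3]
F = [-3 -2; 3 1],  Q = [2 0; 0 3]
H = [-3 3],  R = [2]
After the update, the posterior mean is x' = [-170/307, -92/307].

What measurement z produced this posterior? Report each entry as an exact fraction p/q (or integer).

z = [1]

x̄ = F·x = [13, -11]
P̄ = F·P·Fᵀ + Q = [23 -15; -15 15]
S = H·P̄·Hᵀ + R = [614]
K = P̄·Hᵀ·S⁻¹ = [-57/307; 45/307]
x' − x̄ = [-4161/307, 3285/307] = K·y
y = (KᵀK)⁻¹·Kᵀ·(x' − x̄) = [73]
z = y + H·x̄ = [73] + [-72] = [1]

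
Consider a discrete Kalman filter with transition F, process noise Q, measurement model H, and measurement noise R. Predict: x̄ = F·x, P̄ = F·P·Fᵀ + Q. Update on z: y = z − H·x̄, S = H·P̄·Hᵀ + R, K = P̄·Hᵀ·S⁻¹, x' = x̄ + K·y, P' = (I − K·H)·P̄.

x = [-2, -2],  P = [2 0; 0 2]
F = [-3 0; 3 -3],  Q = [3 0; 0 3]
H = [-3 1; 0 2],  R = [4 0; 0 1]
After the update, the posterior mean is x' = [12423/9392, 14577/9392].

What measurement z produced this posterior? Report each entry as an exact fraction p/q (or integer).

z = [-2, 3]

x̄ = F·x = [6, 0]
P̄ = F·P·Fᵀ + Q = [21 -18; -18 39]
S = H·P̄·Hᵀ + R = [340 186; 186 157]
K = P̄·Hᵀ·S⁻¹ = [-6021/18784 1413/9392; 93/18784 4611/9392]
x' − x̄ = [-43929/9392, 14577/9392] = K·y
y = (KᵀK)⁻¹·Kᵀ·(x' − x̄) = [16, 3]
z = y + H·x̄ = [16, 3] + [-18, 0] = [-2, 3]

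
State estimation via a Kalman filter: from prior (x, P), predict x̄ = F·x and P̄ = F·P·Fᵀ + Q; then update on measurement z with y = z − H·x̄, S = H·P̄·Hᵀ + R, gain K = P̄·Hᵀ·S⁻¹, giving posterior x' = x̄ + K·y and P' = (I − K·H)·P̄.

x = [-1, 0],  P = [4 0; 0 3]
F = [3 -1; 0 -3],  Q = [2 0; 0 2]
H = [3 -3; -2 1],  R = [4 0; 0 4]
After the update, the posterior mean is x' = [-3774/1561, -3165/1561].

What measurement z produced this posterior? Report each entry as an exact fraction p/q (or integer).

x̄ = F·x = [-3, 0]
P̄ = F·P·Fᵀ + Q = [41 9; 9 29]
S = H·P̄·Hᵀ + R = [472 -252; -252 161]
K = P̄·Hᵀ·S⁻¹ = [-105/446 -1283/1561; -123/223 -1241/1561]
x' − x̄ = [909/1561, -3165/1561] = K·y
y = (KᵀK)⁻¹·Kᵀ·(x' − x̄) = [8, -3]
z = y + H·x̄ = [8, -3] + [-9, 6] = [-1, 3]

z = [-1, 3]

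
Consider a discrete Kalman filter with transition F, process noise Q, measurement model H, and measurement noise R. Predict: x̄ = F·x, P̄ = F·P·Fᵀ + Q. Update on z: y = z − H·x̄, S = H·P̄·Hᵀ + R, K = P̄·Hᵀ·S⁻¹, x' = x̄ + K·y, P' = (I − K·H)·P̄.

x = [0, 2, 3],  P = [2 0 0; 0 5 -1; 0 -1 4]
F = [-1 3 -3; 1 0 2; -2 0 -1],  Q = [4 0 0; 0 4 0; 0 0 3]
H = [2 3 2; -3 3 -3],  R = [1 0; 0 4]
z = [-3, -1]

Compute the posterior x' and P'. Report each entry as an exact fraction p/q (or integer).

x' = [1556/29177, -39815/58354, -27203/58354]
P' = [625895/87531 -2482/87531 -612421/87531; -2482/87531 9647/87531 -3337/87531; -612421/87531 -3337/87531 616430/87531]

x̄ = F·x = [-3, 6, -3]
P̄ = F·P·Fᵀ + Q = [105 -32 19; -32 22 -12; 19 -12 15]
y = z − H·x̄ = [-9, -37]
S = H·P̄·Hᵀ + R = [303 -618; -618 2416]
K = P̄·Hᵀ·S⁻¹ = [19502/87531 -3989/29177; 17303/87531 7733/58354; -1993/87531 -3673/58354]
x' = x̄ + K·y = [1556/29177, -39815/58354, -27203/58354]
P' = (I − K·H)·P̄ = [625895/87531 -2482/87531 -612421/87531; -2482/87531 9647/87531 -3337/87531; -612421/87531 -3337/87531 616430/87531]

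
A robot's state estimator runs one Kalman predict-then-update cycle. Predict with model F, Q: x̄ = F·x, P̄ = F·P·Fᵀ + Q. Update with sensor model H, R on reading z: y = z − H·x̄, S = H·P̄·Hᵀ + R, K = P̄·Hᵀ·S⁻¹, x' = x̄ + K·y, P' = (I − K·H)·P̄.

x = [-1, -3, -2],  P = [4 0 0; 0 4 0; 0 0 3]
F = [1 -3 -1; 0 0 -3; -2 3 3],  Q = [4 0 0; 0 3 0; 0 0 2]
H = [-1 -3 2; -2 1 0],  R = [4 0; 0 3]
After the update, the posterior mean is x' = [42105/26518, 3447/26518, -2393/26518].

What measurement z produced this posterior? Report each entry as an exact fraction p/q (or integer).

z = [-2, -3]

x̄ = F·x = [10, 6, -13]
P̄ = F·P·Fᵀ + Q = [47 9 -53; 9 30 -27; -53 -27 81]
S = H·P̄·Hᵀ + R = [1235 207; 207 185]
K = P̄·Hᵀ·S⁻¹ = [-15705/185626 -67715/185626; -30789/185626 46491/185626; 38407/185626 36293/185626]
x' − x̄ = [-223075/26518, -155661/26518, 342341/26518] = K·y
y = (KᵀK)⁻¹·Kᵀ·(x' − x̄) = [52, 11]
z = y + H·x̄ = [52, 11] + [-54, -14] = [-2, -3]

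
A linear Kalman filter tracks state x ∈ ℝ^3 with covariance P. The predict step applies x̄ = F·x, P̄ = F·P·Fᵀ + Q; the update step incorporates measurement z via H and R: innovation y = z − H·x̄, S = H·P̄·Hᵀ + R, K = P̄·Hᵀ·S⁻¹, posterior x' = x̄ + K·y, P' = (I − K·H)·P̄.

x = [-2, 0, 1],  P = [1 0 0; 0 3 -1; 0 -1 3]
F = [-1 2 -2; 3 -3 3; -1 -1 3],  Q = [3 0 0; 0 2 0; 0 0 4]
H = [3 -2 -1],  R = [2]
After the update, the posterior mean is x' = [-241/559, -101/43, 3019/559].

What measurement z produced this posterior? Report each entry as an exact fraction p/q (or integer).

x̄ = F·x = [0, -3, 5]
P̄ = F·P·Fᵀ + Q = [36 -51 -31; -51 83 45; -31 45 41]
S = H·P̄·Hᵀ + R = [1677]
K = P̄·Hᵀ·S⁻¹ = [241/1677; -28/129; -224/1677]
x' − x̄ = [-241/559, 28/43, 224/559] = K·y
y = (KᵀK)⁻¹·Kᵀ·(x' − x̄) = [-3]
z = y + H·x̄ = [-3] + [1] = [-2]

z = [-2]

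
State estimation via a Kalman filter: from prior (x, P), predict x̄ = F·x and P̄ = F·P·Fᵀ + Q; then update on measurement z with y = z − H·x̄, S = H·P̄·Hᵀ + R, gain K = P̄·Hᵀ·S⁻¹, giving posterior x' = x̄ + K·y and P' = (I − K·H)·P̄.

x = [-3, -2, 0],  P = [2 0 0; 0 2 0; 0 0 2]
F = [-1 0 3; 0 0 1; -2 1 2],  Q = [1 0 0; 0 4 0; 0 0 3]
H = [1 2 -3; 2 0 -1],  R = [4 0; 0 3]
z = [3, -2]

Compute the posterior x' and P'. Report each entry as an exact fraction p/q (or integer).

x' = [-8207/5111, -1256/5111, -7932/5111]
P' = [10643/5111 10406/5111 11677/5111; 10406/5111 22394/5111 18142/5111; 11677/5111 18142/5111 18407/5111]

x̄ = F·x = [3, 0, 4]
P̄ = F·P·Fᵀ + Q = [21 6 16; 6 6 4; 16 4 21]
y = z − H·x̄ = [12, -4]
S = H·P̄·Hᵀ + R = [118 9; 9 44]
K = P̄·Hᵀ·S⁻¹ = [-894/5111 3203/5111; 192/5111 890/5111; -1815/5111 1649/5111]
x' = x̄ + K·y = [-8207/5111, -1256/5111, -7932/5111]
P' = (I − K·H)·P̄ = [10643/5111 10406/5111 11677/5111; 10406/5111 22394/5111 18142/5111; 11677/5111 18142/5111 18407/5111]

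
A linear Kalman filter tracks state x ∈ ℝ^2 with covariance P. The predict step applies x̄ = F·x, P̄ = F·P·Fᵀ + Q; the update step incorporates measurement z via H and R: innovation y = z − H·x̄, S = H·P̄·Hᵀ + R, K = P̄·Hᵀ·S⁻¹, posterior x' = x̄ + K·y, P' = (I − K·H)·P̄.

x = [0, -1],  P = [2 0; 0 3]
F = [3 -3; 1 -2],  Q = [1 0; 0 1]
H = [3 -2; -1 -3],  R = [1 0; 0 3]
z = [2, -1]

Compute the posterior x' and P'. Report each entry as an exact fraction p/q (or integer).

x' = [1367/1835, 262/1835]
P' = [633/3670 891/7340; 891/7340 3237/14680]

x̄ = F·x = [3, 2]
P̄ = F·P·Fᵀ + Q = [46 24; 24 15]
y = z − H·x̄ = [-3, 8]
S = H·P̄·Hᵀ + R = [187 -216; -216 328]
K = P̄·Hᵀ·S⁻¹ = [504/1835 -1313/7340; -141/1835 -3831/14680]
x' = x̄ + K·y = [1367/1835, 262/1835]
P' = (I − K·H)·P̄ = [633/3670 891/7340; 891/7340 3237/14680]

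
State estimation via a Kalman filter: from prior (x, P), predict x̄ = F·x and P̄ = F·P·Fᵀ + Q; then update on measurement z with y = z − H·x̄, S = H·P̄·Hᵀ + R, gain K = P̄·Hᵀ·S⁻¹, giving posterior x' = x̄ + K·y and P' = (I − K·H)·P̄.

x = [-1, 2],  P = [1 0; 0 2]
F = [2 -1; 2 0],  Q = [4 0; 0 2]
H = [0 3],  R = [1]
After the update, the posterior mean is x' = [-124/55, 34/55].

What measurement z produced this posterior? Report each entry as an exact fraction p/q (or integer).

x̄ = F·x = [-4, -2]
P̄ = F·P·Fᵀ + Q = [10 4; 4 6]
S = H·P̄·Hᵀ + R = [55]
K = P̄·Hᵀ·S⁻¹ = [12/55; 18/55]
x' − x̄ = [96/55, 144/55] = K·y
y = (KᵀK)⁻¹·Kᵀ·(x' − x̄) = [8]
z = y + H·x̄ = [8] + [-6] = [2]

z = [2]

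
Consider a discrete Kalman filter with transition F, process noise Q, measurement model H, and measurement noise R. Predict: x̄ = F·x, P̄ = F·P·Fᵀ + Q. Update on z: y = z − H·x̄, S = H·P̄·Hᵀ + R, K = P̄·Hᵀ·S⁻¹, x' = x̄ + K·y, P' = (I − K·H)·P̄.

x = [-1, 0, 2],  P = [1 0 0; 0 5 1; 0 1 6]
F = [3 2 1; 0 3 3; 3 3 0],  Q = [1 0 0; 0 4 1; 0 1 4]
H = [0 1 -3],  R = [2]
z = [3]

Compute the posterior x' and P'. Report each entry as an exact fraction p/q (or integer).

x̄ = F·x = [-1, 6, -3]
P̄ = F·P·Fᵀ + Q = [40 57 42; 57 121 55; 42 55 58]
y = z − H·x̄ = [-12]
S = H·P̄·Hᵀ + R = [315]
K = P̄·Hᵀ·S⁻¹ = [-23/105; -44/315; -17/45]
x' = x̄ + K·y = [57/35, 806/105, 23/15]
P' = (I − K·H)·P̄ = [871/35 4973/105 239/15; 4973/105 36179/315 1727/45; 239/15 1727/45 587/45]

x' = [57/35, 806/105, 23/15]
P' = [871/35 4973/105 239/15; 4973/105 36179/315 1727/45; 239/15 1727/45 587/45]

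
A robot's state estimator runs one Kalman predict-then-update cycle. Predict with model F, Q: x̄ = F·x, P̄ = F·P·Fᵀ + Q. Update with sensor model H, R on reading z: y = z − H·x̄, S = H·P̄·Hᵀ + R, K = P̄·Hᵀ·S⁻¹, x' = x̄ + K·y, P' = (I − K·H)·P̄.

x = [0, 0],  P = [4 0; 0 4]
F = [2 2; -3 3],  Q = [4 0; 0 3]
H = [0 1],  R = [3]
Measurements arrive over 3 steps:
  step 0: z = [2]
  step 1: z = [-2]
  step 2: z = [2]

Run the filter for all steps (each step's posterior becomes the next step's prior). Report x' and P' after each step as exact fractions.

step 0: x' = [0, 25/13], P' = [36 0; 0 75/26]
step 1: x' = [25244/3085, -5968/3085], P' = [150028/3085 -5166/3085; -5166/3085 9177/3085]
step 2: x' = [-2680620/514781, 929756/514781], P' = [24256828/514781 -845106/514781; -845106/514781 1535088/514781]

step 0: x̄ = F·x = [0, 0]
step 0: P̄ = F·P·Fᵀ + Q = [36 0; 0 75]
step 0: y = z − H·x̄ = [2]
step 0: S = H·P̄·Hᵀ + R = [78]
step 0: K = P̄·Hᵀ·S⁻¹ = [0; 25/26]
step 0: x' = x̄ + K·y = [0, 25/13]
step 0: P' = (I − K·H)·P̄ = [36 0; 0 75/26]
step 1: x̄ = F·x = [50/13, 75/13]
step 1: P̄ = F·P·Fᵀ + Q = [2074/13 -2583/13; -2583/13 9177/26]
step 1: y = z − H·x̄ = [-101/13]
step 1: S = H·P̄·Hᵀ + R = [9255/26]
step 1: K = P̄·Hᵀ·S⁻¹ = [-1722/3085; 3059/3085]
step 1: x' = x̄ + K·y = [25244/3085, -5968/3085]
step 1: P' = (I − K·H)·P̄ = [150028/3085 -5166/3085; -5166/3085 9177/3085]
step 2: x̄ = F·x = [38552/3085, -93636/3085]
step 2: P̄ = F·P·Fᵀ + Q = [607832/3085 -845106/3085; -845106/3085 1535088/3085]
step 2: y = z − H·x̄ = [99806/3085]
step 2: S = H·P̄·Hᵀ + R = [1544343/3085]
step 2: K = P̄·Hᵀ·S⁻¹ = [-281702/514781; 511696/514781]
step 2: x' = x̄ + K·y = [-2680620/514781, 929756/514781]
step 2: P' = (I − K·H)·P̄ = [24256828/514781 -845106/514781; -845106/514781 1535088/514781]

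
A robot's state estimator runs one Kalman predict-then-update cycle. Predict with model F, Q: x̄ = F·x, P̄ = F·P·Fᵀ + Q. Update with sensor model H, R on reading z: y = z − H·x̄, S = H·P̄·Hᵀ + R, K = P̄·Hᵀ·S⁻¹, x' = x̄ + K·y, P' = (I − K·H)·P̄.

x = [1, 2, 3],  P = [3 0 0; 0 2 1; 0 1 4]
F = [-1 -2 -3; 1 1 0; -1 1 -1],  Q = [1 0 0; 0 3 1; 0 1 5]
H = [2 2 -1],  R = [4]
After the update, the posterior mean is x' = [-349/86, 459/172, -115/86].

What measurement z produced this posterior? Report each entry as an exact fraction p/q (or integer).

x̄ = F·x = [-14, 3, -2]
P̄ = F·P·Fᵀ + Q = [60 -10 10; -10 8 -1; 10 -1 12]
S = H·P̄·Hᵀ + R = [172]
K = P̄·Hᵀ·S⁻¹ = [45/86; -3/172; 3/86]
x' − x̄ = [855/86, -57/172, 57/86] = K·y
y = (KᵀK)⁻¹·Kᵀ·(x' − x̄) = [19]
z = y + H·x̄ = [19] + [-20] = [-1]

z = [-1]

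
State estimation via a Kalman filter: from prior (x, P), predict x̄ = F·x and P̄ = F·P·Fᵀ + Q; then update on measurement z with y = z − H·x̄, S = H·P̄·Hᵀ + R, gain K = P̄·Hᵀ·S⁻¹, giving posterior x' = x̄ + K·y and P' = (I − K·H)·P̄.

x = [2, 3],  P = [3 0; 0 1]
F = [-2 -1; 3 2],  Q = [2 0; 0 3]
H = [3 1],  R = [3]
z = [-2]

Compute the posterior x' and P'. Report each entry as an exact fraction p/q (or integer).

x̄ = F·x = [-7, 12]
P̄ = F·P·Fᵀ + Q = [15 -20; -20 34]
y = z − H·x̄ = [7]
S = H·P̄·Hᵀ + R = [52]
K = P̄·Hᵀ·S⁻¹ = [25/52; -1/2]
x' = x̄ + K·y = [-189/52, 17/2]
P' = (I − K·H)·P̄ = [155/52 -15/2; -15/2 21]

x' = [-189/52, 17/2]
P' = [155/52 -15/2; -15/2 21]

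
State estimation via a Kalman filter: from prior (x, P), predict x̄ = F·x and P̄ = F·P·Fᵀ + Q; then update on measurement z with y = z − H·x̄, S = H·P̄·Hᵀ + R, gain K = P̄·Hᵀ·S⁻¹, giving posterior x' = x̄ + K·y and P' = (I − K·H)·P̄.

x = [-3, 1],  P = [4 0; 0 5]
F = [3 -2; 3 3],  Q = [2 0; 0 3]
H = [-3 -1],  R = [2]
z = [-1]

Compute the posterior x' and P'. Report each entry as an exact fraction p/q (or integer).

x̄ = F·x = [-11, -6]
P̄ = F·P·Fᵀ + Q = [58 6; 6 84]
y = z − H·x̄ = [-40]
S = H·P̄·Hᵀ + R = [644]
K = P̄·Hᵀ·S⁻¹ = [-45/161; -51/322]
x' = x̄ + K·y = [29/161, 54/161]
P' = (I − K·H)·P̄ = [1238/161 -3624/161; -3624/161 10923/161]

x' = [29/161, 54/161]
P' = [1238/161 -3624/161; -3624/161 10923/161]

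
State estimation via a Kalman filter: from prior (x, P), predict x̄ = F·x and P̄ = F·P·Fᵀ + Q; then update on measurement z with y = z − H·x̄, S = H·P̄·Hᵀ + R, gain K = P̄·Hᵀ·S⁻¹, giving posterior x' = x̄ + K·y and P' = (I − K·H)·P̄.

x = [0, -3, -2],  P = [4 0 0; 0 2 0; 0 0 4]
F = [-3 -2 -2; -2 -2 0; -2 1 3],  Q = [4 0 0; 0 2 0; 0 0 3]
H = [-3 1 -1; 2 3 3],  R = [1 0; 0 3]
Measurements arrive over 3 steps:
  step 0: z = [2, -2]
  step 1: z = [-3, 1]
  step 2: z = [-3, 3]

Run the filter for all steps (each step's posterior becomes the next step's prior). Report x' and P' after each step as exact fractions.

step 0: x̄ = F·x = [10, 6, -9]
step 0: P̄ = F·P·Fᵀ + Q = [64 32 -4; 32 26 12; -4 12 57]
step 0: y = z − H·x̄ = [17, -13]
step 0: S = H·P̄·Hᵀ + R = [420 -657; -657 1558]
step 0: K = P̄·Hᵀ·S⁻¹ = [-34588/74237 -4484/74237; -10810/222711 6962/74237; 26443/74237 20633/74237]
step 0: x' = x̄ + K·y = [212666/74237, 880978/222711, -486831/74237]
step 0: P' = (I − K·H)·P̄ = [306048/74237 337520/74237 -546036/74237; 337520/74237 1186358/222711 -613504/74237; -546036/74237 -613504/74237 998161/74237]
step 1: x̄ = F·x = [-754964/222711, -3037952/222711, -4776497/222711]
step 1: P̄ = F·P·Fᵀ + Q = [3646832/222711 6465416/222711 9096446/222711; 6465416/222711 16963910/222711 24196700/222711; 9096446/222711 24196700/222711 37041398/222711]
step 1: y = z − H·x̄ = [-1557190/74237, 25175986/222711]
step 1: S = H·P̄·Hᵀ + R = [18147429/74237 -75810758/74237; -75810758/74237 1123586177/222711]
step 1: K = P̄·Hᵀ·S⁻¹ = [-4448448794/14136649231 -221287078/14136649231; 4959893842/42409947693 2050960854/14136649231; 1236523824/14136649231 2790632846/14136649231]
step 1: x' = x̄ + K·y = [20373750308/14136649231, 4332982432/14136649231, -13664510421/14136649231]
step 1: P' = (I − K·H)·P̄ = [14039076768/14136649231 14044054960/14136649231 -23624726550/14136649231; 14044054960/14136649231 54710580562/42409947693 -25548602640/14136649231; -23624726550/14136649231 -25548602640/14136649231 44089053186/14136649231]
step 2: x̄ = F·x = [-42458194946/14136649231, -49413465480/14136649231, -77408049447/14136649231]
step 2: P̄ = F·P·Fᵀ + Q = [338535183388/42409947693 302787402592/42409947693 359348789842/42409947693; 302787402592/42409947693 809188457890/42409947693 1028432015272/42409947693; 359348789842/42409947693 1028432015272/42409947693 1762900429639/42409947693]
step 2: y = z − H·x̄ = [-197779116498/14136649231, 507790882366/14136649231]
step 2: S = H·P̄·Hᵀ + R = [1314606592890/14136649231 -3654898507327/14136649231; -3654898507327/14136649231 51087581148496/42409947693]
step 2: K = P̄·Hᵀ·S⁻¹ = [-200976273726694/638652560764721 -9838124825606/638652560764721; 223535744768414/1915957682294163 92479528614138/638652560764721; 55817369054331/638652560764721 125648801598283/638652560764721]
step 2: x' = x̄ + K·y = [540238688546250/638652560764721, 47063802590384/638652560764721, 235342678276963/638652560764721]
step 2: P' = (I − K·H)·P̄ = [634989800091900/638652560764721 635414234164400/638652560764721 -1068578892384606/638652560764721; 635414234164400/638652560764721 2474436984880814/1915957682294163 -1155942289122400/638652560764721; -1068578892384606/638652560764721 -1155942289122400/638652560764721 1993977018977087/638652560764721]

step 0: x' = [212666/74237, 880978/222711, -486831/74237], P' = [306048/74237 337520/74237 -546036/74237; 337520/74237 1186358/222711 -613504/74237; -546036/74237 -613504/74237 998161/74237]
step 1: x' = [20373750308/14136649231, 4332982432/14136649231, -13664510421/14136649231], P' = [14039076768/14136649231 14044054960/14136649231 -23624726550/14136649231; 14044054960/14136649231 54710580562/42409947693 -25548602640/14136649231; -23624726550/14136649231 -25548602640/14136649231 44089053186/14136649231]
step 2: x' = [540238688546250/638652560764721, 47063802590384/638652560764721, 235342678276963/638652560764721], P' = [634989800091900/638652560764721 635414234164400/638652560764721 -1068578892384606/638652560764721; 635414234164400/638652560764721 2474436984880814/1915957682294163 -1155942289122400/638652560764721; -1068578892384606/638652560764721 -1155942289122400/638652560764721 1993977018977087/638652560764721]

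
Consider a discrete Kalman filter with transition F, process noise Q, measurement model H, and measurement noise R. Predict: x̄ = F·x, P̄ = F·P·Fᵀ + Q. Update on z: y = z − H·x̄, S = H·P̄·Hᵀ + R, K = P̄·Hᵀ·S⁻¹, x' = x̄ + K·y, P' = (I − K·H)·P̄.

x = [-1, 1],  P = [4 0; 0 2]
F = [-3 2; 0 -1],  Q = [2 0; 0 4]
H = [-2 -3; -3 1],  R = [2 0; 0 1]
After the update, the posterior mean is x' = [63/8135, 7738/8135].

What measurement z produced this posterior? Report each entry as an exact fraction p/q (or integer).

x̄ = F·x = [5, -1]
P̄ = F·P·Fᵀ + Q = [46 -4; -4 6]
S = H·P̄·Hᵀ + R = [192 230; 230 445]
K = P̄·Hᵀ·S⁻¹ = [-147/1627 -2216/8135; -859/3254 1439/8135]
x' − x̄ = [-40612/8135, 15873/8135] = K·y
y = (KᵀK)⁻¹·Kᵀ·(x' − x̄) = [4, 17]
z = y + H·x̄ = [4, 17] + [-7, -16] = [-3, 1]

z = [-3, 1]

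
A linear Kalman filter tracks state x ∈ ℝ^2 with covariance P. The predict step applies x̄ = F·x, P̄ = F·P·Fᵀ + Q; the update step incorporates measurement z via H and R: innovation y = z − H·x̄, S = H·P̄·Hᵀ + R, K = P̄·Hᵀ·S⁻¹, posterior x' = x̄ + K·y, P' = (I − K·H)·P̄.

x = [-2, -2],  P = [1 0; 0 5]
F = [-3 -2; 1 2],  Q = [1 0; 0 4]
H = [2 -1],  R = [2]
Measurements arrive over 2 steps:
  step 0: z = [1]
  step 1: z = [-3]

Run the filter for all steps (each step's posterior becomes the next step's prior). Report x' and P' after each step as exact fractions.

step 0: x̄ = F·x = [10, -6]
step 0: P̄ = F·P·Fᵀ + Q = [30 -23; -23 25]
step 0: y = z − H·x̄ = [-25]
step 0: S = H·P̄·Hᵀ + R = [239]
step 0: K = P̄·Hᵀ·S⁻¹ = [83/239; -71/239]
step 0: x' = x̄ + K·y = [315/239, 341/239]
step 0: P' = (I − K·H)·P̄ = [281/239 396/239; 396/239 934/239]
step 1: x̄ = F·x = [-1627/239, 997/239]
step 1: P̄ = F·P·Fᵀ + Q = [11256/239 -7747/239; -7747/239 6557/239]
step 1: y = z − H·x̄ = [3534/239]
step 1: S = H·P̄·Hᵀ + R = [83047/239]
step 1: K = P̄·Hᵀ·S⁻¹ = [30259/83047; -22051/83047]
step 1: x' = x̄ + K·y = [-117917/83047, 20375/83047]
step 1: P' = (I − K·H)·P̄ = [80209/83047 99900/83047; 99900/83047 243902/83047]

step 0: x' = [315/239, 341/239], P' = [281/239 396/239; 396/239 934/239]
step 1: x' = [-117917/83047, 20375/83047], P' = [80209/83047 99900/83047; 99900/83047 243902/83047]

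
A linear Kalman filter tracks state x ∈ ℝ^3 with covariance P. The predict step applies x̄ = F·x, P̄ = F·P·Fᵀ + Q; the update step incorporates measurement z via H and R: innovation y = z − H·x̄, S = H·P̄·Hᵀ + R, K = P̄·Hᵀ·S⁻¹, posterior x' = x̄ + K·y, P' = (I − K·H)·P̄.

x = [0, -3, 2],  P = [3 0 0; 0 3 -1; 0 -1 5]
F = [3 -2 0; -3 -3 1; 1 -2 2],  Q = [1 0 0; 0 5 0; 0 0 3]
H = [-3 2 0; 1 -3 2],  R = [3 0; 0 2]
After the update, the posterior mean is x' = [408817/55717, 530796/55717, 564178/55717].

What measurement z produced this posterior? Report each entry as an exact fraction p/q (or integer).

z = [-3, -1]

x̄ = F·x = [6, 11, 10]
P̄ = F·P·Fᵀ + Q = [40 -7 25; -7 70 27; 25 27 46]
S = H·P̄·Hᵀ + R = [727 -659; -659 674]
K = P̄·Hᵀ·S⁻¹ = [-17167/55717 -7609/55717; 1097/55717 -12402/55717; 9570/55717 12333/55717]
x' − x̄ = [74515/55717, -82091/55717, 7008/55717] = K·y
y = (KᵀK)⁻¹·Kᵀ·(x' − x̄) = [-7, 6]
z = y + H·x̄ = [-7, 6] + [4, -7] = [-3, -1]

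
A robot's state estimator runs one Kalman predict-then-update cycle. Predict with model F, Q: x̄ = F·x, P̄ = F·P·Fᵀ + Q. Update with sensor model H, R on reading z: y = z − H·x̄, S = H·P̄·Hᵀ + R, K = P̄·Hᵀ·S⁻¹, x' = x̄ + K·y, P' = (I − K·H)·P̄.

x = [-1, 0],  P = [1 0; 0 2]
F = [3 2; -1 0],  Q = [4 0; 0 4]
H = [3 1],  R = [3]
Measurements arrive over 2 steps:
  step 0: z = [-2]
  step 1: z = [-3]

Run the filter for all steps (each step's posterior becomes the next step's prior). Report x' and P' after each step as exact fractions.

step 0: x' = [-177/179, 155/179], P' = [159/179 -297/179; -297/179 879/179]
step 1: x' = [-27761/21005, 20421/21005], P' = [16481/21005 -30201/21005; -30201/21005 94281/21005]

step 0: x̄ = F·x = [-3, 1]
step 0: P̄ = F·P·Fᵀ + Q = [21 -3; -3 5]
step 0: y = z − H·x̄ = [6]
step 0: S = H·P̄·Hᵀ + R = [179]
step 0: K = P̄·Hᵀ·S⁻¹ = [60/179; -4/179]
step 0: x' = x̄ + K·y = [-177/179, 155/179]
step 0: P' = (I − K·H)·P̄ = [159/179 -297/179; -297/179 879/179]
step 1: x̄ = F·x = [-221/179, 177/179]
step 1: P̄ = F·P·Fᵀ + Q = [2099/179 117/179; 117/179 875/179]
step 1: y = z − H·x̄ = [-51/179]
step 1: S = H·P̄·Hᵀ + R = [21005/179]
step 1: K = P̄·Hᵀ·S⁻¹ = [6414/21005; 1226/21005]
step 1: x' = x̄ + K·y = [-27761/21005, 20421/21005]
step 1: P' = (I − K·H)·P̄ = [16481/21005 -30201/21005; -30201/21005 94281/21005]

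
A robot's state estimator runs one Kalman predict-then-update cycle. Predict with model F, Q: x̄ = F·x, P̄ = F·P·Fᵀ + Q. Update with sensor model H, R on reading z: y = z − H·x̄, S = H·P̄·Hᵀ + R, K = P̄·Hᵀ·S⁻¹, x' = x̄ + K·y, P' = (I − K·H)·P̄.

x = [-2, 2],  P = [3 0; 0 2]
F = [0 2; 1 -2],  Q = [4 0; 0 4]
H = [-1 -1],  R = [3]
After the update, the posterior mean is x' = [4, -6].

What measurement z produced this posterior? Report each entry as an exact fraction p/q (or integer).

x̄ = F·x = [4, -6]
P̄ = F·P·Fᵀ + Q = [12 -8; -8 15]
S = H·P̄·Hᵀ + R = [14]
K = P̄·Hᵀ·S⁻¹ = [-2/7; -1/2]
x' − x̄ = [0, 0] = K·y
y = (KᵀK)⁻¹·Kᵀ·(x' − x̄) = [0]
z = y + H·x̄ = [0] + [2] = [2]

z = [2]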